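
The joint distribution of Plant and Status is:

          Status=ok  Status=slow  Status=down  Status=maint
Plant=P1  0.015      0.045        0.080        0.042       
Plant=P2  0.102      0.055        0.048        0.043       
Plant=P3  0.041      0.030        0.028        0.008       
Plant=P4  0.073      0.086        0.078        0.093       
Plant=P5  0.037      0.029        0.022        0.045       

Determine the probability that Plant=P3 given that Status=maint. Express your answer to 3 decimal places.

P(Status=maint) = 0.042 + 0.043 + 0.008 + 0.093 + 0.045 = 0.231.
P(Plant=P3 | Status=maint) = 0.008/0.231 = 0.035.

0.035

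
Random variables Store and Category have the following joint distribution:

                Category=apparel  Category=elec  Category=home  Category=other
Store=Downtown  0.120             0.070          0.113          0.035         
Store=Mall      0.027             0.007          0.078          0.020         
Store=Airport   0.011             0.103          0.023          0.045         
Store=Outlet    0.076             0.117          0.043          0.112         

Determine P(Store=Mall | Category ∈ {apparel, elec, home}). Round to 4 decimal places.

P(Category=apparel) = 0.120 + 0.027 + 0.011 + 0.076 = 0.234.
P(Category=elec) = 0.070 + 0.007 + 0.103 + 0.117 = 0.297.
P(Category=home) = 0.113 + 0.078 + 0.023 + 0.043 = 0.257.
P(Category ∈ {apparel, elec, home}) = 0.234 + 0.297 + 0.257 = 0.788; P(Store=Mall, Category ∈ {apparel, elec, home}) = 0.027 + 0.007 + 0.078 = 0.112.
P(Store=Mall | Category ∈ {apparel, elec, home}) = 0.112/0.788 = 0.1421.

0.1421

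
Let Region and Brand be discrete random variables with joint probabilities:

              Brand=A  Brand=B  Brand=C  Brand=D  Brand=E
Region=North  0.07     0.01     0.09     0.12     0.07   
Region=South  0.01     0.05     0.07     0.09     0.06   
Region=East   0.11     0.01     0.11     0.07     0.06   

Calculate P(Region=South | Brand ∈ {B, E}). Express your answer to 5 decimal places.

0.42308

P(Brand=B) = 0.01 + 0.05 + 0.01 = 0.07.
P(Brand=E) = 0.07 + 0.06 + 0.06 = 0.19.
P(Brand ∈ {B, E}) = 0.07 + 0.19 = 0.26; P(Region=South, Brand ∈ {B, E}) = 0.05 + 0.06 = 0.11.
P(Region=South | Brand ∈ {B, E}) = 0.11/0.26 = 0.42308.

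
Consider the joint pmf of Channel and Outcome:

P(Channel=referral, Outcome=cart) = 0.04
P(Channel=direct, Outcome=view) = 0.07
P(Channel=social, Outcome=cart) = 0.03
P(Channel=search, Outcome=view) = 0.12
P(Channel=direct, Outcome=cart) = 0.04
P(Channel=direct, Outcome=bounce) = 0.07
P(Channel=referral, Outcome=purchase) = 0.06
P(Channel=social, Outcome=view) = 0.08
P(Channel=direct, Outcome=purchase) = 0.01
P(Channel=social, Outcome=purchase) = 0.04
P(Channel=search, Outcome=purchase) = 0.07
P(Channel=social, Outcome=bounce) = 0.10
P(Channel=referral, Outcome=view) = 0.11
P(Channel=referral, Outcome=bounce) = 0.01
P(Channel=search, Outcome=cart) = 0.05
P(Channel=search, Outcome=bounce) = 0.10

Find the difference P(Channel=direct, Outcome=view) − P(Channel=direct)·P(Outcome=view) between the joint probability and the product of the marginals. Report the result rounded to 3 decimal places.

-0.002

P(Channel=direct) = 0.07 + 0.07 + 0.04 + 0.01 = 0.19.
P(Outcome=view) = 0.12 + 0.08 + 0.07 + 0.11 = 0.38.
P(Channel=direct, Outcome=view) − P(Channel=direct)P(Outcome=view) = 0.07 − 0.19×0.38 = -0.002.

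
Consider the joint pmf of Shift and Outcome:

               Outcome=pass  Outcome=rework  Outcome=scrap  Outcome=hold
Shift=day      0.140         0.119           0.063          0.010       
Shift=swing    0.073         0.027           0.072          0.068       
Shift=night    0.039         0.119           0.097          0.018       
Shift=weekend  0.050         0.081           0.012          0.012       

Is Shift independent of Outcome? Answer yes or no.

no

P(Shift=swing) = 0.240 and P(Outcome=rework) = 0.346, so their product is 0.08304, but P(Shift=swing, Outcome=rework) = 0.027. Since these differ, Shift and Outcome are not independent.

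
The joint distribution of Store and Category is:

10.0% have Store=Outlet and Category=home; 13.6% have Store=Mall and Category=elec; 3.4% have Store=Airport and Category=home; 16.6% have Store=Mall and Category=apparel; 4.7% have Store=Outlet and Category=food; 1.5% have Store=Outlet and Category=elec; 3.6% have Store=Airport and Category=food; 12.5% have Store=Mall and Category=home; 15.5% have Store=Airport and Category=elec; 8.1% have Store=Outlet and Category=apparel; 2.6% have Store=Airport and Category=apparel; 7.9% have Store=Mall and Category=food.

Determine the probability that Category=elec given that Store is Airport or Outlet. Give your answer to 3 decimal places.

0.344

P(Store=Airport) = 0.036 + 0.026 + 0.155 + 0.034 = 0.251.
P(Store=Outlet) = 0.047 + 0.081 + 0.015 + 0.100 = 0.243.
P(Store ∈ {Airport, Outlet}) = 0.251 + 0.243 = 0.494; P(Category=elec, Store ∈ {Airport, Outlet}) = 0.155 + 0.015 = 0.170.
P(Category=elec | Store ∈ {Airport, Outlet}) = 0.170/0.494 = 0.344.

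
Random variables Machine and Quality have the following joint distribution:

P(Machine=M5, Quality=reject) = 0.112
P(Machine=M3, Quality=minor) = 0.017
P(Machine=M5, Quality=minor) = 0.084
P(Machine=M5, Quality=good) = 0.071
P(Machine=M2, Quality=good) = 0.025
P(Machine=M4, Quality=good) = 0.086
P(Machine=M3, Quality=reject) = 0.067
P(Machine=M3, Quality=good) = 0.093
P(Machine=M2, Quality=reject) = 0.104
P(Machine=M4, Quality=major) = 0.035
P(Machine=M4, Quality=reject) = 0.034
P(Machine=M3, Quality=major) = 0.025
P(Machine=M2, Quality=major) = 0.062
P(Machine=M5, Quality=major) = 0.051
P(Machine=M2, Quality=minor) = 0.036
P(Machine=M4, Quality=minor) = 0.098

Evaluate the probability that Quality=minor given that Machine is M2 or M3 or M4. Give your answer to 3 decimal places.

0.221

P(Machine=M2) = 0.025 + 0.036 + 0.062 + 0.104 = 0.227.
P(Machine=M3) = 0.093 + 0.017 + 0.025 + 0.067 = 0.202.
P(Machine=M4) = 0.086 + 0.098 + 0.035 + 0.034 = 0.253.
P(Machine ∈ {M2, M3, M4}) = 0.227 + 0.202 + 0.253 = 0.682; P(Quality=minor, Machine ∈ {M2, M3, M4}) = 0.036 + 0.017 + 0.098 = 0.151.
P(Quality=minor | Machine ∈ {M2, M3, M4}) = 0.151/0.682 = 0.221.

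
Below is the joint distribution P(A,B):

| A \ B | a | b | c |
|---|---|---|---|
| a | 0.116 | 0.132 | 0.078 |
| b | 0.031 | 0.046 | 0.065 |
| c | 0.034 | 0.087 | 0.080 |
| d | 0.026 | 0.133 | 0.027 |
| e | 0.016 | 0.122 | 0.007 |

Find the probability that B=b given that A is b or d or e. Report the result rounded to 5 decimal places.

P(A=b) = 0.031 + 0.046 + 0.065 = 0.142.
P(A=d) = 0.026 + 0.133 + 0.027 = 0.186.
P(A=e) = 0.016 + 0.122 + 0.007 = 0.145.
P(A ∈ {b, d, e}) = 0.142 + 0.186 + 0.145 = 0.473; P(B=b, A ∈ {b, d, e}) = 0.046 + 0.133 + 0.122 = 0.301.
P(B=b | A ∈ {b, d, e}) = 0.301/0.473 = 0.63636.

0.63636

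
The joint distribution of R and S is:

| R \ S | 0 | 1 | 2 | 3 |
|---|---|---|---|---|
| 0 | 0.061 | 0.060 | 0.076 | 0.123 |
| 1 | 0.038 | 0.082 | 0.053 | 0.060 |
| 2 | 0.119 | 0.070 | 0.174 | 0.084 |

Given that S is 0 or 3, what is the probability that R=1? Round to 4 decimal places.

P(S=0) = 0.061 + 0.038 + 0.119 = 0.218.
P(S=3) = 0.123 + 0.060 + 0.084 = 0.267.
P(S ∈ {0, 3}) = 0.218 + 0.267 = 0.485; P(R=1, S ∈ {0, 3}) = 0.038 + 0.060 = 0.098.
P(R=1 | S ∈ {0, 3}) = 0.098/0.485 = 0.2021.

0.2021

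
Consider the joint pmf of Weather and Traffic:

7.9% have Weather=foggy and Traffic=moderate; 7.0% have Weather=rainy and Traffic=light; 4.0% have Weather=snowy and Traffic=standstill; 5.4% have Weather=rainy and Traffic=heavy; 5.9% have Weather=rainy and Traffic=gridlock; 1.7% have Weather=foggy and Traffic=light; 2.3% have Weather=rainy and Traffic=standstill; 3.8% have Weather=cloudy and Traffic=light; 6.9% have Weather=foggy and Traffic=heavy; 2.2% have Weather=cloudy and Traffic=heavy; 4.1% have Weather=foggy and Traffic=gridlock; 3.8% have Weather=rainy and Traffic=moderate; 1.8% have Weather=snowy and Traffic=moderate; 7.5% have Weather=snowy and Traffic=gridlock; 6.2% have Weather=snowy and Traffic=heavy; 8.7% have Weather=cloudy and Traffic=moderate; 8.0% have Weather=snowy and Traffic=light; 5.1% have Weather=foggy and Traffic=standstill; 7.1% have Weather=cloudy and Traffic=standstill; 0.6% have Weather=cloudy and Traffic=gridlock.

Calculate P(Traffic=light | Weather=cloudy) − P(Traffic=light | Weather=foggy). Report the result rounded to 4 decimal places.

0.1035

P(Weather=cloudy) = 0.038 + 0.087 + 0.022 + 0.006 + 0.071 = 0.224; P(Traffic=light | Weather=cloudy) = 0.038/0.224 = 0.16964.
P(Weather=foggy) = 0.017 + 0.079 + 0.069 + 0.041 + 0.051 = 0.257; P(Traffic=light | Weather=foggy) = 0.017/0.257 = 0.06615.
Difference = 0.1035.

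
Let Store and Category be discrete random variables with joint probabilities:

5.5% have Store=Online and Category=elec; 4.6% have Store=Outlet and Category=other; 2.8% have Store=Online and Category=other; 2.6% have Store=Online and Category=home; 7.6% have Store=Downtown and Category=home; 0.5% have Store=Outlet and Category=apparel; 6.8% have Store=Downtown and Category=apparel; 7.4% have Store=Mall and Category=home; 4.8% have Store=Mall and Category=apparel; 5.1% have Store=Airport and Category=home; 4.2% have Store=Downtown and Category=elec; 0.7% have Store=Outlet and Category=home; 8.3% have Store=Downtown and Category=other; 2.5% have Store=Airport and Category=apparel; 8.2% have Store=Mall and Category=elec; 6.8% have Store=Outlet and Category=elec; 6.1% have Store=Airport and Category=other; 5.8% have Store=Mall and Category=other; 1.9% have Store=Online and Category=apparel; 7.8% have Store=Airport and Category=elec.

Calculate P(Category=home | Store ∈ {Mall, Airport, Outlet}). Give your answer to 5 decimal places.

0.21891

P(Store=Mall) = 0.048 + 0.082 + 0.074 + 0.058 = 0.262.
P(Store=Airport) = 0.025 + 0.078 + 0.051 + 0.061 = 0.215.
P(Store=Outlet) = 0.005 + 0.068 + 0.007 + 0.046 = 0.126.
P(Store ∈ {Mall, Airport, Outlet}) = 0.262 + 0.215 + 0.126 = 0.603; P(Category=home, Store ∈ {Mall, Airport, Outlet}) = 0.074 + 0.051 + 0.007 = 0.132.
P(Category=home | Store ∈ {Mall, Airport, Outlet}) = 0.132/0.603 = 0.21891.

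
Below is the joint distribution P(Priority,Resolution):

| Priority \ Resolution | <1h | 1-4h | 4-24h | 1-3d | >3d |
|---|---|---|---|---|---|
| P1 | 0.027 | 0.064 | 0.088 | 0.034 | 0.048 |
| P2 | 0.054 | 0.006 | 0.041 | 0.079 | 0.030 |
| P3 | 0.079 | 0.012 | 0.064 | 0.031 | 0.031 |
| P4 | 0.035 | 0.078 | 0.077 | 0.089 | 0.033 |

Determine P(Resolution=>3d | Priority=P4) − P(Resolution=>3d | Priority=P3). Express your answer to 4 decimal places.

-0.0371

P(Priority=P4) = 0.035 + 0.078 + 0.077 + 0.089 + 0.033 = 0.312; P(Resolution=>3d | Priority=P4) = 0.033/0.312 = 0.10577.
P(Priority=P3) = 0.079 + 0.012 + 0.064 + 0.031 + 0.031 = 0.217; P(Resolution=>3d | Priority=P3) = 0.031/0.217 = 0.14286.
Difference = -0.0371.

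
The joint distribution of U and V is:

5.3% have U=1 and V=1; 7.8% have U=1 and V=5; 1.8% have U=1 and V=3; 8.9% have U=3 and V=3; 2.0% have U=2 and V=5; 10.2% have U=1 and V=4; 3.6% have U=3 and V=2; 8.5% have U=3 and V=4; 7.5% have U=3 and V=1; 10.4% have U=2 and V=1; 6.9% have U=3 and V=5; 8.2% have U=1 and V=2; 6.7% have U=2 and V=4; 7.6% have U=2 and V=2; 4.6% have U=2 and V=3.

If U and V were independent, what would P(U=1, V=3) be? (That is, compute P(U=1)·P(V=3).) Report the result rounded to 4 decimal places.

P(U=1) = 0.053 + 0.082 + 0.018 + 0.102 + 0.078 = 0.333.
P(V=3) = 0.018 + 0.046 + 0.089 = 0.153.
Product: 0.333 × 0.153 = 0.0509.

0.0509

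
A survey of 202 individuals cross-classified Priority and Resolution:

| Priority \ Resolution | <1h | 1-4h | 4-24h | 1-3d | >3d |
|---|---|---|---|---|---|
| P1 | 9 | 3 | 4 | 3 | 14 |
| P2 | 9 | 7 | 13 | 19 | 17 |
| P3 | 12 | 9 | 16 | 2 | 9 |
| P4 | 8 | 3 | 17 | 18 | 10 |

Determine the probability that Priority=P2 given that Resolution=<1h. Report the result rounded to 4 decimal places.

Total with Resolution=<1h: 9 + 9 + 12 + 8 = 38.
P(Priority=P2 | Resolution=<1h) = 9/38 = 0.2368.

0.2368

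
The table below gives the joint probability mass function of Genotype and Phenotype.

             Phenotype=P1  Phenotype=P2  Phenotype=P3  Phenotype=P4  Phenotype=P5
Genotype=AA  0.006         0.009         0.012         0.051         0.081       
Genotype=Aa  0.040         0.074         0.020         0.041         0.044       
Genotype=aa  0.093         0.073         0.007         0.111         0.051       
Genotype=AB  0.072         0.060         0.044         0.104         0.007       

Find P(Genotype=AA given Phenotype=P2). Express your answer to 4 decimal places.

0.0417

P(Phenotype=P2) = 0.009 + 0.074 + 0.073 + 0.060 = 0.216.
P(Genotype=AA | Phenotype=P2) = 0.009/0.216 = 0.0417.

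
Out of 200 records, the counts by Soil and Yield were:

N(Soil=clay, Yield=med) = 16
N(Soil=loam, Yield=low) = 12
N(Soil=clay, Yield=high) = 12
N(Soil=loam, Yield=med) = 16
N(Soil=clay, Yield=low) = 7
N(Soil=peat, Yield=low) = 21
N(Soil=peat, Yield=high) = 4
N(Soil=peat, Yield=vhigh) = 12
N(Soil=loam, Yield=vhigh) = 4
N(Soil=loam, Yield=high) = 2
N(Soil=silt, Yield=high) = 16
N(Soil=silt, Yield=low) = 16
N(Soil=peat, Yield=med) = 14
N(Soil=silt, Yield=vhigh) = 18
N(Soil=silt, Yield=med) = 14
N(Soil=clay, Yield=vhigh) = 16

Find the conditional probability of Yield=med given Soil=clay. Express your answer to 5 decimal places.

0.31373

Total with Soil=clay: 7 + 16 + 12 + 16 = 51.
P(Yield=med | Soil=clay) = 16/51 = 0.31373.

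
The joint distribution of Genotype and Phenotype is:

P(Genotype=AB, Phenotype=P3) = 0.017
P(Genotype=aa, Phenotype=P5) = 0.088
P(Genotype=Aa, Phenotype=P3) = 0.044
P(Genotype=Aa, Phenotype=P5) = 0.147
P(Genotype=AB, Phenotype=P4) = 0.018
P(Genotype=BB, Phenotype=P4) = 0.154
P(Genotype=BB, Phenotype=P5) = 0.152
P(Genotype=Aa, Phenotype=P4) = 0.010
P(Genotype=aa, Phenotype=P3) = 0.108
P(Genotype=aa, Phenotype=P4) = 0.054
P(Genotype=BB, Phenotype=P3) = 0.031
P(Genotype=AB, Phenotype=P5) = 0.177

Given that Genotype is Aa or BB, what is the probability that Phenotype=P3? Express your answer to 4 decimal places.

P(Genotype=Aa) = 0.044 + 0.010 + 0.147 = 0.201.
P(Genotype=BB) = 0.031 + 0.154 + 0.152 = 0.337.
P(Genotype ∈ {Aa, BB}) = 0.201 + 0.337 = 0.538; P(Phenotype=P3, Genotype ∈ {Aa, BB}) = 0.044 + 0.031 = 0.075.
P(Phenotype=P3 | Genotype ∈ {Aa, BB}) = 0.075/0.538 = 0.1394.

0.1394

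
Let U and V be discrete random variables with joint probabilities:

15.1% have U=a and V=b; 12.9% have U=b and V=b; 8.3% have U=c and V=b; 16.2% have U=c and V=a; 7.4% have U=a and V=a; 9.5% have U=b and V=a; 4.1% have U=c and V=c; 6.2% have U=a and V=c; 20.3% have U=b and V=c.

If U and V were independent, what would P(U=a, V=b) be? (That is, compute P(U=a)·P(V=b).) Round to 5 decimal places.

0.10418

P(U=a) = 0.074 + 0.151 + 0.062 = 0.287.
P(V=b) = 0.151 + 0.129 + 0.083 = 0.363.
Product: 0.287 × 0.363 = 0.10418.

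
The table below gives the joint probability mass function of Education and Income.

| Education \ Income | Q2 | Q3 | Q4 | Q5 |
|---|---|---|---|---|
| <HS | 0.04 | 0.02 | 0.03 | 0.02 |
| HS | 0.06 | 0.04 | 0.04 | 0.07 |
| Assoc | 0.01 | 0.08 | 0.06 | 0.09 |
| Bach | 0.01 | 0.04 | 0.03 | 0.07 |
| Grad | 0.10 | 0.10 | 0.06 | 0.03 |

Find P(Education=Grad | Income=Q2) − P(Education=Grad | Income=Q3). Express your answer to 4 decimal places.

P(Income=Q2) = 0.04 + 0.06 + 0.01 + 0.01 + 0.10 = 0.22; P(Education=Grad | Income=Q2) = 0.10/0.22 = 0.45455.
P(Income=Q3) = 0.02 + 0.04 + 0.08 + 0.04 + 0.10 = 0.28; P(Education=Grad | Income=Q3) = 0.10/0.28 = 0.35714.
Difference = 0.0974.

0.0974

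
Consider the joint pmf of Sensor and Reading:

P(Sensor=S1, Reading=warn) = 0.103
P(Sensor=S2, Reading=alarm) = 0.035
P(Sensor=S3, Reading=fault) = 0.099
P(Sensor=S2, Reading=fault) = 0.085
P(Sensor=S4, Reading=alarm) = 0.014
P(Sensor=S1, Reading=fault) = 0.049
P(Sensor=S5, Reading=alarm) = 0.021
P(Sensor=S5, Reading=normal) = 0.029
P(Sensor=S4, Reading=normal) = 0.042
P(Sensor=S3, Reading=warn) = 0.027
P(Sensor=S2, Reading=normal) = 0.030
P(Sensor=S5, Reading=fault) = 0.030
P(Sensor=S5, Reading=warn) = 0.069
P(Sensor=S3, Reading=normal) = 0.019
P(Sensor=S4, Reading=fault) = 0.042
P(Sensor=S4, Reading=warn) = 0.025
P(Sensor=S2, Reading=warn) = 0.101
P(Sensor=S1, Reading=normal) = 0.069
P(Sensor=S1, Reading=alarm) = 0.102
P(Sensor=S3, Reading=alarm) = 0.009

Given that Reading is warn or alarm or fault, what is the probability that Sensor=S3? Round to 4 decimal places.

0.1665

P(Reading=warn) = 0.103 + 0.101 + 0.027 + 0.025 + 0.069 = 0.325.
P(Reading=alarm) = 0.102 + 0.035 + 0.009 + 0.014 + 0.021 = 0.181.
P(Reading=fault) = 0.049 + 0.085 + 0.099 + 0.042 + 0.030 = 0.305.
P(Reading ∈ {warn, alarm, fault}) = 0.325 + 0.181 + 0.305 = 0.811; P(Sensor=S3, Reading ∈ {warn, alarm, fault}) = 0.027 + 0.009 + 0.099 = 0.135.
P(Sensor=S3 | Reading ∈ {warn, alarm, fault}) = 0.135/0.811 = 0.1665.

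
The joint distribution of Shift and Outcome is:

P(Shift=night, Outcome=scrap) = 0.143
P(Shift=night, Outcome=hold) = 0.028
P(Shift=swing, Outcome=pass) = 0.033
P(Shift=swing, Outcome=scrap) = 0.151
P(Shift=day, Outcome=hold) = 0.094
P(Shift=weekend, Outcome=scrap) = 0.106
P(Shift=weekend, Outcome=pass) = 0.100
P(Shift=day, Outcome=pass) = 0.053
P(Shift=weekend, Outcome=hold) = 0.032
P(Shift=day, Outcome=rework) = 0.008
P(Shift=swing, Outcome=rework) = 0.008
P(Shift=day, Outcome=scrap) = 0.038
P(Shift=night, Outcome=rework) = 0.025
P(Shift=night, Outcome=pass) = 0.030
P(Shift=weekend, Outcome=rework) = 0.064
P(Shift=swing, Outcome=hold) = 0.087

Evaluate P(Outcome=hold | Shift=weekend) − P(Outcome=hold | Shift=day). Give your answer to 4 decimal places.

-0.3811

P(Shift=weekend) = 0.100 + 0.064 + 0.106 + 0.032 = 0.302; P(Outcome=hold | Shift=weekend) = 0.032/0.302 = 0.10596.
P(Shift=day) = 0.053 + 0.008 + 0.038 + 0.094 = 0.193; P(Outcome=hold | Shift=day) = 0.094/0.193 = 0.48705.
Difference = -0.3811.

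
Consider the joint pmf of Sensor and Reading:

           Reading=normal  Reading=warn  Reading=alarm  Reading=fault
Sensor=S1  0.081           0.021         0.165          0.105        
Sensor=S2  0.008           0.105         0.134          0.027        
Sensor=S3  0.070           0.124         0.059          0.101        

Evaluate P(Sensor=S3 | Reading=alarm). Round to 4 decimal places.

0.1648

P(Reading=alarm) = 0.165 + 0.134 + 0.059 = 0.358.
P(Sensor=S3 | Reading=alarm) = 0.059/0.358 = 0.1648.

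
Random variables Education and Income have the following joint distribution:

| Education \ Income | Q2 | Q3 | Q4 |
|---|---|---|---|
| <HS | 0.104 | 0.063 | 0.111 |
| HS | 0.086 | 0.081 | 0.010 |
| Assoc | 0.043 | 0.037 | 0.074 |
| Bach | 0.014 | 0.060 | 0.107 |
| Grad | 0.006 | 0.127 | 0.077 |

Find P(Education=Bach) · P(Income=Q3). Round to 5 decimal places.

0.06661

P(Education=Bach) = 0.014 + 0.060 + 0.107 = 0.181.
P(Income=Q3) = 0.063 + 0.081 + 0.037 + 0.060 + 0.127 = 0.368.
Product: 0.181 × 0.368 = 0.06661.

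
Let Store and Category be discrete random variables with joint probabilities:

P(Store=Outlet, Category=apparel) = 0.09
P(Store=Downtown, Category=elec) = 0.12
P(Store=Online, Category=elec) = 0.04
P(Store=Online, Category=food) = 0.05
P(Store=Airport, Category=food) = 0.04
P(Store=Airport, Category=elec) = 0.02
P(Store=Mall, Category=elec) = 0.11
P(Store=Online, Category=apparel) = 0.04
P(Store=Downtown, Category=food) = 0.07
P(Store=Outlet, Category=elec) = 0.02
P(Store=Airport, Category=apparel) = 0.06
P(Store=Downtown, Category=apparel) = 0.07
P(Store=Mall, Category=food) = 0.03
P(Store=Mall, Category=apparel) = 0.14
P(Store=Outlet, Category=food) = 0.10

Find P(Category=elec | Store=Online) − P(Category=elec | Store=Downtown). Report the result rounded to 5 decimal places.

P(Store=Online) = 0.05 + 0.04 + 0.04 = 0.13; P(Category=elec | Store=Online) = 0.04/0.13 = 0.307692.
P(Store=Downtown) = 0.07 + 0.07 + 0.12 = 0.26; P(Category=elec | Store=Downtown) = 0.12/0.26 = 0.461538.
Difference = -0.15385.

-0.15385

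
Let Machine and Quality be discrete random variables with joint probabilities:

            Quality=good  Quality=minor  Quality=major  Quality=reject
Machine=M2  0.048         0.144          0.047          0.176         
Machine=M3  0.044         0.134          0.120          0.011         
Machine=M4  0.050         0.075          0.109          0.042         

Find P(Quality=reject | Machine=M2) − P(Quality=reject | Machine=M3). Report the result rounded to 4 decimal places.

P(Machine=M2) = 0.048 + 0.144 + 0.047 + 0.176 = 0.415; P(Quality=reject | Machine=M2) = 0.176/0.415 = 0.42410.
P(Machine=M3) = 0.044 + 0.134 + 0.120 + 0.011 = 0.309; P(Quality=reject | Machine=M3) = 0.011/0.309 = 0.03560.
Difference = 0.3885.

0.3885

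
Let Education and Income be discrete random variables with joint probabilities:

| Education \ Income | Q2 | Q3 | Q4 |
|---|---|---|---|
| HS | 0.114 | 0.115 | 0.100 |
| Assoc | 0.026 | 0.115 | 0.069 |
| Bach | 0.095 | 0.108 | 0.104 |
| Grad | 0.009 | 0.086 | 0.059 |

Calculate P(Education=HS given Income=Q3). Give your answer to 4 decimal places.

P(Income=Q3) = 0.115 + 0.115 + 0.108 + 0.086 = 0.424.
P(Education=HS | Income=Q3) = 0.115/0.424 = 0.2712.

0.2712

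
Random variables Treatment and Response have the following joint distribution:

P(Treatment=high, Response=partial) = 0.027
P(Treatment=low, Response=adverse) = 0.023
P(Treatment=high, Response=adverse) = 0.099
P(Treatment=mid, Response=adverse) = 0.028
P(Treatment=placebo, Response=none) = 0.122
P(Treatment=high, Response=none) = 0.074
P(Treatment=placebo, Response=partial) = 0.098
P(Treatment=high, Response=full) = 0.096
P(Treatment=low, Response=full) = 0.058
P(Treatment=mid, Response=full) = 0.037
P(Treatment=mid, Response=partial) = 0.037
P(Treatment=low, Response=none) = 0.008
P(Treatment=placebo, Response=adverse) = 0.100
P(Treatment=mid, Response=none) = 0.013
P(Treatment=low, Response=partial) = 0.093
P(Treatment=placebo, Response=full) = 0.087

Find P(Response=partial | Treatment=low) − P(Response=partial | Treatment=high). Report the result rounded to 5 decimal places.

0.41977

P(Treatment=low) = 0.008 + 0.093 + 0.058 + 0.023 = 0.182; P(Response=partial | Treatment=low) = 0.093/0.182 = 0.510989.
P(Treatment=high) = 0.074 + 0.027 + 0.096 + 0.099 = 0.296; P(Response=partial | Treatment=high) = 0.027/0.296 = 0.091216.
Difference = 0.41977.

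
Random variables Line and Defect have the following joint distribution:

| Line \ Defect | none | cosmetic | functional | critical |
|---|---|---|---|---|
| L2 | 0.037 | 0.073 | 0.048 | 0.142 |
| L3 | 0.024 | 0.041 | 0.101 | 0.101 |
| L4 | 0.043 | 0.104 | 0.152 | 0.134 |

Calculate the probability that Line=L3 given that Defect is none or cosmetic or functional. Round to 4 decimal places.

0.2665

P(Defect=none) = 0.037 + 0.024 + 0.043 = 0.104.
P(Defect=cosmetic) = 0.073 + 0.041 + 0.104 = 0.218.
P(Defect=functional) = 0.048 + 0.101 + 0.152 = 0.301.
P(Defect ∈ {none, cosmetic, functional}) = 0.104 + 0.218 + 0.301 = 0.623; P(Line=L3, Defect ∈ {none, cosmetic, functional}) = 0.024 + 0.041 + 0.101 = 0.166.
P(Line=L3 | Defect ∈ {none, cosmetic, functional}) = 0.166/0.623 = 0.2665.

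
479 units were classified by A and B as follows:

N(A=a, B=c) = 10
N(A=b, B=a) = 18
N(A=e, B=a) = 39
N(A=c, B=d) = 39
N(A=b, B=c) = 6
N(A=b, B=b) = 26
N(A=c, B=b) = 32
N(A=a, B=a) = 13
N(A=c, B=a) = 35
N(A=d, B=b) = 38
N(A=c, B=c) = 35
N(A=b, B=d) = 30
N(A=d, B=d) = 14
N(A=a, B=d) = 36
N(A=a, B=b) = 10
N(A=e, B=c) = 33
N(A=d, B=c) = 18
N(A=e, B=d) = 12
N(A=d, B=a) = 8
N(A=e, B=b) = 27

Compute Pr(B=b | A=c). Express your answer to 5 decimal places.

0.22695

Total with A=c: 35 + 32 + 35 + 39 = 141.
P(B=b | A=c) = 32/141 = 0.22695.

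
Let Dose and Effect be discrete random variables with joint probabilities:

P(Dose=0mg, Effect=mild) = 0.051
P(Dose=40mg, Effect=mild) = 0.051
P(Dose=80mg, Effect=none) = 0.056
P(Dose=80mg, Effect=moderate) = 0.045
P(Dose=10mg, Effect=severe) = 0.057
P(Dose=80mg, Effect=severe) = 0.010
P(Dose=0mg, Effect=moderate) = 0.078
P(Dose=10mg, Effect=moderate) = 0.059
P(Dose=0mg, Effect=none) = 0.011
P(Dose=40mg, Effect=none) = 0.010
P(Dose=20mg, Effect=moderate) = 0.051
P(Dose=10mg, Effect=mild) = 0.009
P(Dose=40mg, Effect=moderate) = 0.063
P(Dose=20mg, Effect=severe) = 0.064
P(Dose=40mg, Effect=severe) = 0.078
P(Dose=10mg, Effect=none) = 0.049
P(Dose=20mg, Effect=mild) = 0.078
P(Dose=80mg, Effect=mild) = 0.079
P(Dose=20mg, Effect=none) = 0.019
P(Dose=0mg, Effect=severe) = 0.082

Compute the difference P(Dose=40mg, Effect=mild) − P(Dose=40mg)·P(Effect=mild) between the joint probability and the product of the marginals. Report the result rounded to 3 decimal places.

-0.003

P(Dose=40mg) = 0.010 + 0.051 + 0.063 + 0.078 = 0.202.
P(Effect=mild) = 0.051 + 0.009 + 0.078 + 0.051 + 0.079 = 0.268.
P(Dose=40mg, Effect=mild) − P(Dose=40mg)P(Effect=mild) = 0.051 − 0.202×0.268 = -0.003.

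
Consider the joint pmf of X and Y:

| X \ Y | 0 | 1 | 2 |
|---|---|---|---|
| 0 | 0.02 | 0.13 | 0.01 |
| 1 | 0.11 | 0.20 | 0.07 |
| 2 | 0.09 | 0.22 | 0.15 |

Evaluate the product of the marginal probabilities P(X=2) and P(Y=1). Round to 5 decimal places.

P(X=2) = 0.09 + 0.22 + 0.15 = 0.46.
P(Y=1) = 0.13 + 0.20 + 0.22 = 0.55.
Product: 0.46 × 0.55 = 0.25300.

0.25300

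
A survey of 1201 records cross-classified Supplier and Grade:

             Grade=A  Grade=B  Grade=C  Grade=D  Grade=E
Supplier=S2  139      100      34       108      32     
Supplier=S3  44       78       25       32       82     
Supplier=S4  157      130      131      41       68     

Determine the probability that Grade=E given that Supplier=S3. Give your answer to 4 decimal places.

Total with Supplier=S3: 44 + 78 + 25 + 32 + 82 = 261.
P(Grade=E | Supplier=S3) = 82/261 = 0.3142.

0.3142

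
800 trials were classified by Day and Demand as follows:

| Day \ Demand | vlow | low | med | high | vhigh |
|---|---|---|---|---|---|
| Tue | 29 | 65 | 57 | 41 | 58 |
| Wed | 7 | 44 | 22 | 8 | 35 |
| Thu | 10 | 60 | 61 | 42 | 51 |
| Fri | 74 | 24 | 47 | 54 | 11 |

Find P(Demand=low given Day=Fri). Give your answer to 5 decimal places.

0.11429

Total with Day=Fri: 74 + 24 + 47 + 54 + 11 = 210.
P(Demand=low | Day=Fri) = 24/210 = 0.11429.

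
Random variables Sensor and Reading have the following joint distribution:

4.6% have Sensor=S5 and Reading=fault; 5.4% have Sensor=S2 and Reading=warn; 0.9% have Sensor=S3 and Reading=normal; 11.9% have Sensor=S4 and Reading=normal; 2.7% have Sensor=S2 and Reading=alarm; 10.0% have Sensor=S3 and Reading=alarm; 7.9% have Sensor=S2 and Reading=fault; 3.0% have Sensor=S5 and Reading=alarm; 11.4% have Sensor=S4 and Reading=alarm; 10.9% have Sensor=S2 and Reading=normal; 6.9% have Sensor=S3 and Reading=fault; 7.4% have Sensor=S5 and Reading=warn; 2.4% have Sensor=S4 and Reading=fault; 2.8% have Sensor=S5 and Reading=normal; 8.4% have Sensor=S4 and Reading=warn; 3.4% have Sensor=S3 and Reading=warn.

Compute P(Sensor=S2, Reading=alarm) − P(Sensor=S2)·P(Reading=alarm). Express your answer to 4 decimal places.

P(Sensor=S2) = 0.109 + 0.054 + 0.027 + 0.079 = 0.269.
P(Reading=alarm) = 0.027 + 0.100 + 0.114 + 0.030 = 0.271.
P(Sensor=S2, Reading=alarm) − P(Sensor=S2)P(Reading=alarm) = 0.027 − 0.269×0.271 = -0.0459.

-0.0459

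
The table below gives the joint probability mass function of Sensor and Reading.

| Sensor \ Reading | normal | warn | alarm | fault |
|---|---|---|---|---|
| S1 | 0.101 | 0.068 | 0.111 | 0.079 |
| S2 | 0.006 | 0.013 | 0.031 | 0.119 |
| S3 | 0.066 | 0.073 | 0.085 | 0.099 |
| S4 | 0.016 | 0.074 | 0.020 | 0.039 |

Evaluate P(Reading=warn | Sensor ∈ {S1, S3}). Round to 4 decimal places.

P(Sensor=S1) = 0.101 + 0.068 + 0.111 + 0.079 = 0.359.
P(Sensor=S3) = 0.066 + 0.073 + 0.085 + 0.099 = 0.323.
P(Sensor ∈ {S1, S3}) = 0.359 + 0.323 = 0.682; P(Reading=warn, Sensor ∈ {S1, S3}) = 0.068 + 0.073 = 0.141.
P(Reading=warn | Sensor ∈ {S1, S3}) = 0.141/0.682 = 0.2067.

0.2067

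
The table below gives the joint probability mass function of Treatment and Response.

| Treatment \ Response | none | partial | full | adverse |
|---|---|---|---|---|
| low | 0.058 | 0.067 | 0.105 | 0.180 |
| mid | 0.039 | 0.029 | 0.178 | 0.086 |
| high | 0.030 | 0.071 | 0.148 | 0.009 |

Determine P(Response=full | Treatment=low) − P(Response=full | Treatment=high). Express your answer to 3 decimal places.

P(Treatment=low) = 0.058 + 0.067 + 0.105 + 0.180 = 0.410; P(Response=full | Treatment=low) = 0.105/0.410 = 0.2561.
P(Treatment=high) = 0.030 + 0.071 + 0.148 + 0.009 = 0.258; P(Response=full | Treatment=high) = 0.148/0.258 = 0.5736.
Difference = -0.318.

-0.318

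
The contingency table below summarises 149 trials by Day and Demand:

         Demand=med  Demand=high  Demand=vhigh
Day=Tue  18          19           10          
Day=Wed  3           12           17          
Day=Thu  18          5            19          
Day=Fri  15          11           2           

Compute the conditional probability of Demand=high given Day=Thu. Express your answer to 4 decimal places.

Total with Day=Thu: 18 + 5 + 19 = 42.
P(Demand=high | Day=Thu) = 5/42 = 0.1190.

0.1190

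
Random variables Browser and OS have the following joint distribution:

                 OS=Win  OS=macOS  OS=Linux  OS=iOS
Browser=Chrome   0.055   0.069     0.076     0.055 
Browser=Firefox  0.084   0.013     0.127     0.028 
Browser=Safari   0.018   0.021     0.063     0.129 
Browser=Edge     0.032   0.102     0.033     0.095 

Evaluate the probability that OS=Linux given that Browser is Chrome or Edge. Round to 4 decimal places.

P(Browser=Chrome) = 0.055 + 0.069 + 0.076 + 0.055 = 0.255.
P(Browser=Edge) = 0.032 + 0.102 + 0.033 + 0.095 = 0.262.
P(Browser ∈ {Chrome, Edge}) = 0.255 + 0.262 = 0.517; P(OS=Linux, Browser ∈ {Chrome, Edge}) = 0.076 + 0.033 = 0.109.
P(OS=Linux | Browser ∈ {Chrome, Edge}) = 0.109/0.517 = 0.2108.

0.2108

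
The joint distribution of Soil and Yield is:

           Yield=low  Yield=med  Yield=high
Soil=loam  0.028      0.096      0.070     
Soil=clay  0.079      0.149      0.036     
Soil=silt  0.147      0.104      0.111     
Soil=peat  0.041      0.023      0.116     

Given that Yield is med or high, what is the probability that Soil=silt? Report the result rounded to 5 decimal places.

P(Yield=med) = 0.096 + 0.149 + 0.104 + 0.023 = 0.372.
P(Yield=high) = 0.070 + 0.036 + 0.111 + 0.116 = 0.333.
P(Yield ∈ {med, high}) = 0.372 + 0.333 = 0.705; P(Soil=silt, Yield ∈ {med, high}) = 0.104 + 0.111 = 0.215.
P(Soil=silt | Yield ∈ {med, high}) = 0.215/0.705 = 0.30496.

0.30496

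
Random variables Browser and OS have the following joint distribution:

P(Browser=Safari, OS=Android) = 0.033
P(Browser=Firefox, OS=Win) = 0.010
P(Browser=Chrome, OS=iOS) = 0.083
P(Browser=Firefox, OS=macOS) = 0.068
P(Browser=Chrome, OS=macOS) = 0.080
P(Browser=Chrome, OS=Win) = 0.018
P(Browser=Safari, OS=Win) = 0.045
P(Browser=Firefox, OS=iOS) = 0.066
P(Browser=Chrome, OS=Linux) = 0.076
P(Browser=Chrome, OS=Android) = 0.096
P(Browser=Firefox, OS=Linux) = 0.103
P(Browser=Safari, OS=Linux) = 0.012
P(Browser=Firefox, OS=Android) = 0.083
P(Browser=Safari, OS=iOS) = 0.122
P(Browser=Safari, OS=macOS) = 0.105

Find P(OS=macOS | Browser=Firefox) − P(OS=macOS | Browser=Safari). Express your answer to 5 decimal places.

-0.12517

P(Browser=Firefox) = 0.010 + 0.068 + 0.103 + 0.066 + 0.083 = 0.330; P(OS=macOS | Browser=Firefox) = 0.068/0.330 = 0.206061.
P(Browser=Safari) = 0.045 + 0.105 + 0.012 + 0.122 + 0.033 = 0.317; P(OS=macOS | Browser=Safari) = 0.105/0.317 = 0.331230.
Difference = -0.12517.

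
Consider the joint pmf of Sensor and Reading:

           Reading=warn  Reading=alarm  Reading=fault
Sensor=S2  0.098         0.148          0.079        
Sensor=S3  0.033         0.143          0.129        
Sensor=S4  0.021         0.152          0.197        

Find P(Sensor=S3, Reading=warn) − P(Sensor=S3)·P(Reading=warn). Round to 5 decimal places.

-0.01336

P(Sensor=S3) = 0.033 + 0.143 + 0.129 = 0.305.
P(Reading=warn) = 0.098 + 0.033 + 0.021 = 0.152.
P(Sensor=S3, Reading=warn) − P(Sensor=S3)P(Reading=warn) = 0.033 − 0.305×0.152 = -0.01336.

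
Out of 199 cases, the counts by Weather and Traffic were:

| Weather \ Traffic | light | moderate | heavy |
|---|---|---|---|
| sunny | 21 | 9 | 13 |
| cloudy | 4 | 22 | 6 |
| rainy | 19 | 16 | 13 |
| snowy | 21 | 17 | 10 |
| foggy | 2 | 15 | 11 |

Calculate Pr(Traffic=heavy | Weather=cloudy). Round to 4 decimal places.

Total with Weather=cloudy: 4 + 22 + 6 = 32.
P(Traffic=heavy | Weather=cloudy) = 6/32 = 0.1875.

0.1875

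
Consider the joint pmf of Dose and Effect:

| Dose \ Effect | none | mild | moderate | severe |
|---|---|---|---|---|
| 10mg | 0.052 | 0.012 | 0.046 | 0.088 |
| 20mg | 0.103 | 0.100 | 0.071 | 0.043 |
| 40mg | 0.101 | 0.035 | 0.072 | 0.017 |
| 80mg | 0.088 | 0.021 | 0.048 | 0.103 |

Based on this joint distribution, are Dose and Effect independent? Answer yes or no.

P(Dose=20mg) = 0.317 and P(Effect=mild) = 0.168, so their product is 0.05326, but P(Dose=20mg, Effect=mild) = 0.100. Since these differ, Dose and Effect are not independent.

no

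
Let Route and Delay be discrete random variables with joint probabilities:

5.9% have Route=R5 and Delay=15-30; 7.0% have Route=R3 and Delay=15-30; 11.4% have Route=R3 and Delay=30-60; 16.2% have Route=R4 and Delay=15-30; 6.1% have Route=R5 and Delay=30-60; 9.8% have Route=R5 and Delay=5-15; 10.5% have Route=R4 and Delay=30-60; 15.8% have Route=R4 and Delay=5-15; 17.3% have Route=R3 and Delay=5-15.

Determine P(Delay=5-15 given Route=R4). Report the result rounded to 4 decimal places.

0.3718

P(Route=R4) = 0.158 + 0.162 + 0.105 = 0.425.
P(Delay=5-15 | Route=R4) = 0.158/0.425 = 0.3718.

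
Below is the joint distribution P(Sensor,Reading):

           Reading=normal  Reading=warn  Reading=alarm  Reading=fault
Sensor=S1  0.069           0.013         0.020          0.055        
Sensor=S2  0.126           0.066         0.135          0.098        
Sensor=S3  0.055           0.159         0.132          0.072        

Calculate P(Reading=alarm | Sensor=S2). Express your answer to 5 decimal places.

P(Sensor=S2) = 0.126 + 0.066 + 0.135 + 0.098 = 0.425.
P(Reading=alarm | Sensor=S2) = 0.135/0.425 = 0.31765.

0.31765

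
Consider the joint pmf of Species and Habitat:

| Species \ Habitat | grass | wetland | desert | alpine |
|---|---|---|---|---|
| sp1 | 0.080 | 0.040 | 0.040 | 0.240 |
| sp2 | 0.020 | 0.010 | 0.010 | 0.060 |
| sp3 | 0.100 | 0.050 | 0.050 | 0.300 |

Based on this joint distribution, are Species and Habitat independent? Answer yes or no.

yes

Every cell satisfies P(Species,Habitat) = P(Species)·P(Habitat). For instance P(Species=sp2) = 0.100, P(Habitat=grass) = 0.200, and 0.100×0.200 = 0.020 matches the joint entry. So Species and Habitat are independent.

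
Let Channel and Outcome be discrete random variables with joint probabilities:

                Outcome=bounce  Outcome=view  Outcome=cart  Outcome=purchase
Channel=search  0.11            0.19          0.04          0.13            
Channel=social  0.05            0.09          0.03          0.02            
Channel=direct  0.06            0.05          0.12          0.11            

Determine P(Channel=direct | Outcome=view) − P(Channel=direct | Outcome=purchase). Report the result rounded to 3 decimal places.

-0.272

P(Outcome=view) = 0.19 + 0.09 + 0.05 = 0.33; P(Channel=direct | Outcome=view) = 0.05/0.33 = 0.1515.
P(Outcome=purchase) = 0.13 + 0.02 + 0.11 = 0.26; P(Channel=direct | Outcome=purchase) = 0.11/0.26 = 0.4231.
Difference = -0.272.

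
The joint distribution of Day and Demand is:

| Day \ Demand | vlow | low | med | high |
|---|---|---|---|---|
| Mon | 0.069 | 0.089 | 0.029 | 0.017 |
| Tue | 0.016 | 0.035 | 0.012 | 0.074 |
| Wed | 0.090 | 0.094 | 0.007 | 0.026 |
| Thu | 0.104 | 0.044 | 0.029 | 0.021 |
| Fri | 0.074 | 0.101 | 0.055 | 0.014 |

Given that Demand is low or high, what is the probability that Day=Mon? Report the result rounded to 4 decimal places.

P(Demand=low) = 0.089 + 0.035 + 0.094 + 0.044 + 0.101 = 0.363.
P(Demand=high) = 0.017 + 0.074 + 0.026 + 0.021 + 0.014 = 0.152.
P(Demand ∈ {low, high}) = 0.363 + 0.152 = 0.515; P(Day=Mon, Demand ∈ {low, high}) = 0.089 + 0.017 = 0.106.
P(Day=Mon | Demand ∈ {low, high}) = 0.106/0.515 = 0.2058.

0.2058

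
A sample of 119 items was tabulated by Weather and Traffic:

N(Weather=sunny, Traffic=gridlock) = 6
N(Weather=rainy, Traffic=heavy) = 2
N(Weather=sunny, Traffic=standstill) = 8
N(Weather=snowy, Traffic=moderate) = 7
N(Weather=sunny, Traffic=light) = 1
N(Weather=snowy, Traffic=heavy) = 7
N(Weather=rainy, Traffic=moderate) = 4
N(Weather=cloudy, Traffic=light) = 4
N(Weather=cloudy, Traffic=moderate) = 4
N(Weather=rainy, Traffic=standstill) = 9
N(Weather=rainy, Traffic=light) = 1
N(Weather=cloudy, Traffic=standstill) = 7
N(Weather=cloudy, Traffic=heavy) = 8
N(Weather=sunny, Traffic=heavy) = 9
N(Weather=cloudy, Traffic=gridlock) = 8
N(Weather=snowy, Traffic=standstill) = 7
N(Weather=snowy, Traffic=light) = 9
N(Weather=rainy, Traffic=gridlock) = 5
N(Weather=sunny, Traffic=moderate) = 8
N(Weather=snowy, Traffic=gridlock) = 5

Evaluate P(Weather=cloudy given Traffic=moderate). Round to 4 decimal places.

0.1739

Total with Traffic=moderate: 8 + 4 + 4 + 7 = 23.
P(Weather=cloudy | Traffic=moderate) = 4/23 = 0.1739.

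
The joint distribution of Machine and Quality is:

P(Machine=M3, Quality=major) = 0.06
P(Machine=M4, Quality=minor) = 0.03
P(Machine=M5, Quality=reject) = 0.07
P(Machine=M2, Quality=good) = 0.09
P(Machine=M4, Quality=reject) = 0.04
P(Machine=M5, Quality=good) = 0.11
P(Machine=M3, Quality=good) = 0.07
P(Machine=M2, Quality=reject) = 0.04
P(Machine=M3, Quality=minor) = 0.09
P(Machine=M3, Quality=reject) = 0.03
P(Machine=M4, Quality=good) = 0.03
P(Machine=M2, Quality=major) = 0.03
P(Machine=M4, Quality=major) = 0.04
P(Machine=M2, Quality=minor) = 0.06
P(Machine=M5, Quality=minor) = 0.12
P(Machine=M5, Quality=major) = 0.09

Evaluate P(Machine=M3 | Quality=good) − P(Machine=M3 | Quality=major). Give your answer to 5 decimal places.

-0.03939

P(Quality=good) = 0.09 + 0.07 + 0.03 + 0.11 = 0.30; P(Machine=M3 | Quality=good) = 0.07/0.30 = 0.233333.
P(Quality=major) = 0.03 + 0.06 + 0.04 + 0.09 = 0.22; P(Machine=M3 | Quality=major) = 0.06/0.22 = 0.272727.
Difference = -0.03939.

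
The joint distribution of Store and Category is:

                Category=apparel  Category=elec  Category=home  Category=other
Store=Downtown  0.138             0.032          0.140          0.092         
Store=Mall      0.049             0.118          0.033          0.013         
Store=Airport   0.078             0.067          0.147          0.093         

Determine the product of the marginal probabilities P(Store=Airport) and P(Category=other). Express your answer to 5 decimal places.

P(Store=Airport) = 0.078 + 0.067 + 0.147 + 0.093 = 0.385.
P(Category=other) = 0.092 + 0.013 + 0.093 = 0.198.
Product: 0.385 × 0.198 = 0.07623.

0.07623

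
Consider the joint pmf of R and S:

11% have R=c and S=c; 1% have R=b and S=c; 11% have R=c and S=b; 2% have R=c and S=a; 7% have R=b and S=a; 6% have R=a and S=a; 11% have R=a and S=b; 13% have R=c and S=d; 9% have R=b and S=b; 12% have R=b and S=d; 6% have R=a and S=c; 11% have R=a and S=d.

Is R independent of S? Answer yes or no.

P(R=c) = 0.37 and P(S=c) = 0.18, so their product is 0.0666, but P(R=c, S=c) = 0.11. Since these differ, R and S are not independent.

no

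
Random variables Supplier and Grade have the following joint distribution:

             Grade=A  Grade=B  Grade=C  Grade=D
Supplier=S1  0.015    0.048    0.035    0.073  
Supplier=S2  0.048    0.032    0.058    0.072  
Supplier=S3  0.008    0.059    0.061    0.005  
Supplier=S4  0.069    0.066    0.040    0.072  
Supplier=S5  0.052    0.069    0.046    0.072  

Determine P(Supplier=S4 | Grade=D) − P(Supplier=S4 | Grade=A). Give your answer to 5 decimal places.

P(Grade=D) = 0.073 + 0.072 + 0.005 + 0.072 + 0.072 = 0.294; P(Supplier=S4 | Grade=D) = 0.072/0.294 = 0.244898.
P(Grade=A) = 0.015 + 0.048 + 0.008 + 0.069 + 0.052 = 0.192; P(Supplier=S4 | Grade=A) = 0.069/0.192 = 0.359375.
Difference = -0.11448.

-0.11448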